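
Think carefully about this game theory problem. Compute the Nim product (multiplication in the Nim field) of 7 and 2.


Nim multiplication is bilinear over XOR: (u XOR v) * w = (u*w) XOR (v*w).
So we split each operand into its bit components and XOR the pairwise Nim products.
7 = 1 + 2 + 4 (as XOR of powers of 2).
2 = 2 (as XOR of powers of 2).
Using the standard Nim-product table on single bits:
  2*2 = 3,   2*4 = 8,   2*8 = 12,
  4*4 = 6,   4*8 = 11,  8*8 = 13,
and  1*x = x (identity), k*l = l*k (commutative).
Pairwise Nim products:
  1 * 2 = 2
  2 * 2 = 3
  4 * 2 = 8
XOR them: 2 XOR 3 XOR 8 = 9.
Result: 7 * 2 = 9 (in Nim).

9


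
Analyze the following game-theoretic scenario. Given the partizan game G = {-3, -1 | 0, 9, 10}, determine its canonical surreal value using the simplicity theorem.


Left options: {-3, -1}, max = -1
Right options: {0, 9, 10}, min = 0
All options are numbers and max(Left) < min(Right), so by the simplicity theorem the value is the simplest (earliest-born) number strictly between -1 and 0.
No integer lies strictly between -1 and 0, so the value is the dyadic rational m/2^k in the interval with the smallest k (then m odd); search k = 1, 2, ...:
Denominator 2: -1/2 lies strictly between -1 and 0 -- found.
The simplest number in the interval is -1/2.
Game value = -1/2

-1/2


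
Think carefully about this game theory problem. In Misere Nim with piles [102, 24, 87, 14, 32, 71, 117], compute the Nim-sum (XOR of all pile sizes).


We need the XOR (exclusive or) of all pile sizes.
After XOR-ing pile 1 (size 102): 0 XOR 102 = 102
After XOR-ing pile 2 (size 24): 102 XOR 24 = 126
After XOR-ing pile 3 (size 87): 126 XOR 87 = 41
After XOR-ing pile 4 (size 14): 41 XOR 14 = 39
After XOR-ing pile 5 (size 32): 39 XOR 32 = 7
After XOR-ing pile 6 (size 71): 7 XOR 71 = 64
After XOR-ing pile 7 (size 117): 64 XOR 117 = 53
The Nim-value of this position is 53.

53


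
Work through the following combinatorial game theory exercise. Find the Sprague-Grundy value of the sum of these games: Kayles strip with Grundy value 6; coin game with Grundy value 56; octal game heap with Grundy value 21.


By the Sprague-Grundy theorem, the Grundy value of a sum of games is the XOR of individual Grundy values.
Kayles strip: Grundy value = 6. Running XOR: 0 XOR 6 = 6
coin game: Grundy value = 56. Running XOR: 6 XOR 56 = 62
octal game heap: Grundy value = 21. Running XOR: 62 XOR 21 = 43
The combined Grundy value is 43.

43


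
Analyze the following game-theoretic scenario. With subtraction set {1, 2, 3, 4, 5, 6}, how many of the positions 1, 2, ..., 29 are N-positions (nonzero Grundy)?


Subtraction set S = {1, 2, 3, 4, 5, 6}, so G(n) = n mod 7.
G(n) = 0 when n is a multiple of 7.
Multiples of 7 in [1, 29]: 4
N-positions (nonzero Grundy) = 29 - 4 = 25

25


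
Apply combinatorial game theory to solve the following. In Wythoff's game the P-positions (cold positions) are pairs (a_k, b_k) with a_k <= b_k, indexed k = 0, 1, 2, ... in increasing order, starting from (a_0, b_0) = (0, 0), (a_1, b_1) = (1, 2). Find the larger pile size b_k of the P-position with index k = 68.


By Wythoff's theorem, a_k = floor(k * phi) and b_k = floor(k * phi^2) = a_k + k, where phi = (1 + sqrt(5))/2 is the golden ratio.
phi = (1 + sqrt(5))/2 = 1.618034
phi^2 = phi + 1 = 2.618034
k = 68
k * phi^2 = 68 * 2.618034 = 178.026311
b_68 = floor(k * phi^2) = 178 (check: a_68 + k = 110 + 68 = 178)

178


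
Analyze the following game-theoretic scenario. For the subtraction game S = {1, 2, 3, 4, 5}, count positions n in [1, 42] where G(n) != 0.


Subtraction set S = {1, 2, 3, 4, 5}, so G(n) = n mod 6.
G(n) = 0 when n is a multiple of 6.
Multiples of 6 in [1, 42]: 7
N-positions (nonzero Grundy) = 42 - 7 = 35

35


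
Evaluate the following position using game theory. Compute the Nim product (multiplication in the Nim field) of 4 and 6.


Nim multiplication is bilinear over XOR: (u XOR v) * w = (u*w) XOR (v*w).
So we split each operand into its bit components and XOR the pairwise Nim products.
4 = 4 (as XOR of powers of 2).
6 = 2 + 4 (as XOR of powers of 2).
Using the standard Nim-product table on single bits:
  2*2 = 3,   2*4 = 8,   2*8 = 12,
  4*4 = 6,   4*8 = 11,  8*8 = 13,
and  1*x = x (identity), k*l = l*k (commutative).
Pairwise Nim products:
  4 * 2 = 8
  4 * 4 = 6
XOR them: 8 XOR 6 = 14.
Result: 4 * 6 = 14 (in Nim).

14


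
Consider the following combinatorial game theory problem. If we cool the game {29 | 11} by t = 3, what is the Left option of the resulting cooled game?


Original game: {29 | 11} (a switch {a | b} with a > b).
Cooling by t (for t below the temperature (a - b)/2 = 9) taxes each move by t: {a | b} cooled by t is {a - t | b + t}.
Cooling amount: t = 3
Cooled Left option: 29 - 3 = 26
Cooled Right option: 11 + 3 = 14
Cooled game: {26 | 14}
Left option = 26

26


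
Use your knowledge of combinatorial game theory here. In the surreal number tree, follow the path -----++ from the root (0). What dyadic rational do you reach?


Sign expansion: -----++
Rule: track bounds (lo, hi), initially (-inf, +inf). On '+', the current value becomes lo and we move to the simplest number in (value, hi): value + 1 if hi = +inf, otherwise the midpoint (value + hi)/2. On '-', the current value becomes hi and we move to value - 1 if lo = -inf, otherwise the midpoint (lo + value)/2.
Start at 0.
Step 1: sign = -, move left. Bounds: (-inf, 0). Value = -1
Step 2: sign = -, move left. Bounds: (-inf, -1). Value = -2
Step 3: sign = -, move left. Bounds: (-inf, -2). Value = -3
Step 4: sign = -, move left. Bounds: (-inf, -3). Value = -4
Step 5: sign = -, move left. Bounds: (-inf, -4). Value = -5
Step 6: sign = +, move right. Bounds: (-5, -4). Value = -9/2
Step 7: sign = +, move right. Bounds: (-9/2, -4). Value = -17/4
The surreal number with sign expansion -----++ is -17/4.

-17/4


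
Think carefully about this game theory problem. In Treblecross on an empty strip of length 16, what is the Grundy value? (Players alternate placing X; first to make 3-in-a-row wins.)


Treblecross: place X on empty cells; 3-in-a-row wins.
Playing within two cells of an existing X lets the opponent win at once, so sensible play treats the cells i-2..i+2 around each X as dead. The player left with no safe cell loses, so this is a normal-play take-away game on strips of safe cells.
Placing X at cell i (0-indexed) of a strip of k safe cells leaves independent strips of sizes max(0, i-2) and max(0, k-i-3). Hence G(k) = mex{ G(max(0,i-2)) XOR G(max(0,k-i-3)) : 0 <= i < k }, with G(0) = 0.
G(1): splits (0,0):0^0=0 -> mex({0}) = 1
G(2): splits (0,0):0^0=0 -> mex({0}) = 1
G(3): splits (0,0):0^0=0 -> mex({0}) = 1
G(4): splits (0,1):0^1=1 (0,0):0^0=0 -> mex({0, 1}) = 2
G(5): splits (0,2):0^1=1 (0,1):0^1=1 (0,0):0^0=0 -> mex({0, 1}) = 2
G(6) = mex({1}) = 0
G(7) = mex({0, 1, 2}) = 3
G(8) = mex({0, 1, 2}) = 3
G(9) = mex({0, 2}) = 1
G(10) = mex({0, 2, 3}) = 1
G(11) = mex({0, 3}) = 1
G(12) = mex({1, 3}) = 0
G(13) = mex({0, 1, 2, 3}) = 4
G(14) = mex({0, 1, 2}) = 3
G(15) = mex({0, 1, 2}) = 3
G(16) = mex({0, 1, 2, 4}) = 3
Therefore G(16) = 3.

3


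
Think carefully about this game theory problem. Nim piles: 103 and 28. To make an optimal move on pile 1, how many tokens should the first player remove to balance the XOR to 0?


Piles: 103 and 28
Current XOR: 103 XOR 28 = 123 (non-zero, so this is an N-position).
To make the XOR zero, we need to find a move that balances the piles.
For pile 1 (size 103): target = 103 XOR 123 = 28
We reduce pile 1 from 103 to 28.
Tokens removed: 103 - 28 = 75
Verification: 28 XOR 28 = 0

75


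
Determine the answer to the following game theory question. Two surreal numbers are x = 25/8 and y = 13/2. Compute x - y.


x = 25/8, y = 13/2
Converting to common denominator: 8
x = 25/8, y = 52/8
x - y = 25/8 - 13/2 = -27/8

-27/8


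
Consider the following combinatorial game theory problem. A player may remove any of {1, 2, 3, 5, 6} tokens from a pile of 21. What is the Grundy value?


The subtraction set is S = {1, 2, 3, 5, 6}.
G(k) = mex{ G(k - s) : s in S, s <= k }. We compute iteratively: G(0) = 0.
G(1) = mex({0}) = 1
G(2) = mex({0, 1}) = 2
G(3) = mex({0, 1, 2}) = 3
G(4) = mex({1, 2, 3}) = 0
G(5) = mex({0, 2, 3}) = 1
G(6) = mex({0, 1, 3}) = 2
G(7) = mex({0, 1, 2}) = 3
G(8) = mex({1, 2, 3}) = 0
G(9) = mex({0, 2, 3}) = 1
Observe that G(4)..G(9) = 0, 1, 2, 3, 0, 1 repeats G(0)..G(5) = 0, 1, 2, 3, 0, 1.
For k >= max(S) = 6, G(k) is determined by the previous 6 values G(k-6)..G(k-1); a window of 6 consecutive values has recurred shifted by 4, so by induction G(k + 4) = G(k) for all k >= 0: the sequence is periodic from the start with period 4.
One period: G(0..3) = 0, 1, 2, 3.
21 mod 4 = 1, so G(21) = G(1) = 1.

1


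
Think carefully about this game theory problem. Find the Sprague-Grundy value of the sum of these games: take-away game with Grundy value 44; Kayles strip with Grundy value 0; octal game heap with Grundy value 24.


By the Sprague-Grundy theorem, the Grundy value of a sum of games is the XOR of individual Grundy values.
take-away game: Grundy value = 44. Running XOR: 0 XOR 44 = 44
Kayles strip: Grundy value = 0. Running XOR: 44 XOR 0 = 44
octal game heap: Grundy value = 24. Running XOR: 44 XOR 24 = 52
The combined Grundy value is 52.

52


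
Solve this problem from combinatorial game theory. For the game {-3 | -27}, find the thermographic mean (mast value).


Game = {-3 | -27}, a switch {a | b} with numbers a > b.
Its thermograph has left wall a - t and right wall b + t, which meet at t = (a - b)/2, where both equal (a + b)/2. So the mast (mean value) is at (a + b)/2.
Mean = (-3 + (-27))/2 = -30/2 = -15

-15


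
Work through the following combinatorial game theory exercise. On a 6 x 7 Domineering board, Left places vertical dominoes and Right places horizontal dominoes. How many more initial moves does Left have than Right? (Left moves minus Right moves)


Board is 6 x 7 (rows x cols).
Left (vertical) placements: (rows-1) * cols = 5 * 7 = 35
Right (horizontal) placements: rows * (cols-1) = 6 * 6 = 36
Advantage = Left - Right = 35 - 36 = -1

-1


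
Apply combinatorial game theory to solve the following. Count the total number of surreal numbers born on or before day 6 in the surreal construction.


Day 0: {|} = 0 is born. Count = 1.
Day n: the number of surreal numbers born by day n is 2^(n+1) - 1.
By day 0: 2^1 - 1 = 1
By day 1: 2^2 - 1 = 3
By day 2: 2^3 - 1 = 7
By day 3: 2^4 - 1 = 15
By day 4: 2^5 - 1 = 31
By day 5: 2^6 - 1 = 63
By day 6: 2^7 - 1 = 127
By day 6: 127 surreal numbers.

127


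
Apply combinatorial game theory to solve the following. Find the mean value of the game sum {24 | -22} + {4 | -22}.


G1 = {24 | -22}, G2 = {4 | -22}
Each is a switch {a | b} with numbers a > b; its mean value is (a + b)/2, and mean value is additive over game sums: m(G1 + G2) = m(G1) + m(G2).
Mean of G1 = (24 + (-22))/2 = 2/2 = 1
Mean of G2 = (4 + (-22))/2 = -18/2 = -9
Mean of G1 + G2 = 1 + -9 = -8

-8


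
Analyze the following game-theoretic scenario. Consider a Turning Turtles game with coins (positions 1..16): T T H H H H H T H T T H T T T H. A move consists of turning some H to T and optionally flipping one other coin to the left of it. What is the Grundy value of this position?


Coins: T T H H H H H T H T T H T T T H
Key fact: a single head at position k behaves exactly like a Nim heap of size k (turning it to T and optionally flipping a coin at j < k corresponds to moving the heap from k to j, or to 0), and heads combine as a disjunctive sum (two heads at the same place would cancel, matching j XOR j = 0). So the Nim-value is the XOR of the 1-indexed positions of the heads.
Face-up positions (1-indexed): [3, 4, 5, 6, 7, 9, 12, 16]
XOR 0 with 3: 0 XOR 3 = 3
XOR 3 with 4: 3 XOR 4 = 7
XOR 7 with 5: 7 XOR 5 = 2
XOR 2 with 6: 2 XOR 6 = 4
XOR 4 with 7: 4 XOR 7 = 3
XOR 3 with 9: 3 XOR 9 = 10
XOR 10 with 12: 10 XOR 12 = 6
XOR 6 with 16: 6 XOR 16 = 22
Nim-value = 22

22


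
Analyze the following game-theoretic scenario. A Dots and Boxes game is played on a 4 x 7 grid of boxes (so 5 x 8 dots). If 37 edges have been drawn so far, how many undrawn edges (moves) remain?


Grid: 4 x 7 boxes, i.e. 5 rows and 8 columns of dots.
Horizontal edges: (rows + 1) * cols = 5 * 7 = 35
Vertical edges: rows * (cols + 1) = 4 * 8 = 32
Total edges: 35 + 32 = 67
Edges drawn: 37
Remaining: 67 - 37 = 30

30


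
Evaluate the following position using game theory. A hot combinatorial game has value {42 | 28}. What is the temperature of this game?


The game is {42 | 28}, a switch {a | b} with numbers a > b.
Cooling {a | b} by t gives {a - t | b + t}, which stops being hot when a - t = b + t, i.e. at t = (a - b)/2. So the temperature of a switch is (a - b)/2.
Temperature = (Left option - Right option) / 2
= (42 - (28)) / 2
= 14 / 2
= 7

7


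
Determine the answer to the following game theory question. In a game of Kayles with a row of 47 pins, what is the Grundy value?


Kayles: a move removes 1 or 2 adjacent pins from a contiguous row.
Removing pins from a row of k leaves two independent rows (a, b) with a + b = k - 1 (one pin) or a + b = k - 2 (two pins); an end removal gives a = 0.
By Sprague-Grundy, G(k) = mex{ G(a) XOR G(b) } over all these splits. G(0) = 0.
G(1): splits (0,0):0^0=0 -> mex({0}) = 1
G(2): splits (0,1):0^1=1 (0,0):0^0=0 -> mex({0, 1}) = 2
G(3): splits (0,2):0^2=2 (1,1):1^1=0 (0,1):0^1=1 -> mex({0, 1, 2}) = 3
G(4): splits (0,3):0^3=3 (1,2):1^2=3 (0,2):0^2=2 (1,1):1^1=0 -> mex({0, 2, 3}) = 1
G(5): splits (0,4):0^1=1 (1,3):1^3=2 (2,2):2^2=0 (0,3):0^3=3 (1,2):1^2=3 -> mex({0, 1, 2, 3}) = 4
G(6) = mex({0, 1, 2, 4}) = 3
G(7) = mex({0, 1, 3, 4, 5}) = 2
G(8) = mex({0, 2, 3, 5, 6}) = 1
G(9) = mex({0, 1, 2, 3, 6, 7}) = 4
G(10) = mex({0, 1, 3, 4, 5, 7}) = 2
G(11) = mex({0, 1, 2, 3, 4, 5}) = 6
G(12) = mex({0, 1, 2, 3, 5, 6, 7}) = 4
G(13) = mex({0, 2, 3, 4, 6, 7}) = 1
G(14) = mex({0, 1, 4, 5, 6, 7}) = 2
G(15) = mex({0, 1, 2, 3, 4, 5, 6}) = 7
G(16) = mex({0, 2, 3, 5, 6, 7}) = 1
G(17) = mex({0, 1, 2, 3, 5, 6, 7}) = 4
G(18) = mex({0, 1, 2, 4, 5, 6}) = 3
G(19) = mex({0, 1, 3, 4, 5, 7}) = 2
G(20) = mex({0, 2, 3, 4, 5, 6, 7}) = 1
G(21) = mex({0, 1, 2, 3, 5, 6, 7}) = 4
G(22) = mex({0, 1, 2, 3, 4, 5, 7}) = 6
G(23) = mex({0, 1, 2, 3, 4, 5, 6}) = 7
G(24) = mex({0, 1, 2, 3, 5, 6, 7}) = 4
G(25) = mex({0, 2, 3, 4, 6, 7}) = 1
G(26) = mex({0, 1, 3, 4, 5, 6, 7}) = 2
G(27) = mex({0, 1, 2, 3, 4, 5, 6, 7}) = 8
G(28) = mex({0, 1, 2, 3, 4, 6, 7, 8}) = 5
G(29) = mex({0, 1, 2, 3, 5, 6, 7, 8, 9}) = 4
G(30) = mex({0, 1, 2, 3, 4, 5, 6, 9, 10}) = 7
G(31) = mex({0, 1, 3, 4, 5, 7, 10, 11}) = 2
G(32) = mex({0, 2, 3, 4, 5, 6, 7, 9, 11}) = 1
G(33) = mex({0, 1, 2, 3, 4, 5, 6, 7, 9, 12}) = 8
G(34) = mex({0, 1, 2, 3, 4, 5, 7, 8, 11, 12}) = 6
G(35) = mex({0, 1, 2, 3, 4, 5, 6, 8, 9, 10, 11}) = 7
G(36) = mex({0, 1, 2, 3, 5, 6, 7, 9, 10}) = 4
G(37) = mex({0, 2, 3, 4, 6, 7, 9, 10, 11, 12}) = 1
G(38) = mex({0, 1, 3, 4, 5, 6, 7, 9, 10, 11, 12}) = 2
G(39) = mex({0, 1, 2, 4, 5, 6, 7, 9, 10, 12, 14}) = 3
G(40) = mex({0, 2, 3, 4, 6, 7, 11, 12, 14}) = 1
G(41) = mex({0, 1, 2, 3, 5, 6, 7, 9, 10, 11, 12}) = 4
G(42) = mex({0, 1, 2, 3, 4, 5, 6, 9, 10}) = 7
G(43) = mex({0, 1, 3, 4, 5, 7, 9, 10, 12, 15}) = 2
G(44) = mex({0, 2, 3, 4, 5, 6, 7, 9, 10, 12, 15}) = 1
G(45) = mex({0, 1, 2, 3, 4, 5, 6, 7, 9, 10, 12, 14}) = 8
G(46) = mex({0, 1, 3, 4, 5, 7, 8, 11, 12, 14}) = 2
G(47) = mex({0, 1, 2, 3, 4, 5, 6, 8, 9, 10, 11, 12}) = 7
Therefore G(47) = 7.

7


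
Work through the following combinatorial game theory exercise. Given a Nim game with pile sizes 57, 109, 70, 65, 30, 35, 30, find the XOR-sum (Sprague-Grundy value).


We need the XOR (exclusive or) of all pile sizes.
After XOR-ing pile 1 (size 57): 0 XOR 57 = 57
After XOR-ing pile 2 (size 109): 57 XOR 109 = 84
After XOR-ing pile 3 (size 70): 84 XOR 70 = 18
After XOR-ing pile 4 (size 65): 18 XOR 65 = 83
After XOR-ing pile 5 (size 30): 83 XOR 30 = 77
After XOR-ing pile 6 (size 35): 77 XOR 35 = 110
After XOR-ing pile 7 (size 30): 110 XOR 30 = 112
The Nim-value of this position is 112.

112


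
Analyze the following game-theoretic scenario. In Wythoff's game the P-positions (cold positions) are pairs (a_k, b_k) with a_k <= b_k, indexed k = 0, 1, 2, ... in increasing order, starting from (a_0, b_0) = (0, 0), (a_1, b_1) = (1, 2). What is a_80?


By Wythoff's theorem, a_k = floor(k * phi) and b_k = floor(k * phi^2) = a_k + k, where phi = (1 + sqrt(5))/2 is the golden ratio.
phi = (1 + sqrt(5))/2 = 1.618034
k = 80
k * phi = 80 * 1.618034 = 129.442719
a_80 = floor(k * phi) = 129

129


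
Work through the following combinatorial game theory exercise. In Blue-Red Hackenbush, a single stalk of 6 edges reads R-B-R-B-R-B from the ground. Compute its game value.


Edges (from ground): R-B-R-B-R-B
By Berlekamp's sign-expansion rule, a Blue-Red Hackenbush stalk has the value of the surreal number whose sign sequence is the edge sequence with B -> + and R -> -.
Sign sequence: -+-+-+
Trace the sign expansion in the surreal number tree, starting from 0:
Edge 1: R (sign -) -> bounds (-inf, 0), value = -1
Edge 2: B (sign +) -> bounds (-1, 0), value = -1/2
Edge 3: R (sign -) -> bounds (-1, -1/2), value = -3/4
Edge 4: B (sign +) -> bounds (-3/4, -1/2), value = -5/8
Edge 5: R (sign -) -> bounds (-3/4, -5/8), value = -11/16
Edge 6: B (sign +) -> bounds (-11/16, -5/8), value = -21/32
Game value = -21/32

-21/32


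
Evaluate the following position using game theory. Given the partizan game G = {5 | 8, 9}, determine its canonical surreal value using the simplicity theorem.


Left options: {5}, max = 5
Right options: {8, 9}, min = 8
All options are numbers and max(Left) < min(Right), so by the simplicity theorem the value is the simplest (earliest-born) number strictly between 5 and 8.
Integers 6 through 7 all lie strictly between 5 and 8.
Among integers, the simplest (lowest birthday = smallest |n|; 0 is born on day 0, +-n on day n) is 6.
No non-integer in the interval can be simpler: if x is a non-integer in the interval, then floor(x) or ceil(x) also lies in the interval (the interval contains an integer), and both are proper prefixes of x's sign expansion, i.e. born earlier. So the game value is 6.
Game value = 6

6


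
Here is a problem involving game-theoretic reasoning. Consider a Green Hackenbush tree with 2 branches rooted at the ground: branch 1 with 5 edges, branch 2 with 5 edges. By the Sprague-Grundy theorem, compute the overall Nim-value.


The tree has 2 branches from the ground vertex.
In Green Hackenbush, the Nim-value of a simple path of length k is k.
Branch 1: length 5, Nim-value = 5
Branch 2: length 5, Nim-value = 5
Total Nim-value = XOR of all branch values:
0 XOR 5 = 5
5 XOR 5 = 0
Nim-value of the tree = 0

0


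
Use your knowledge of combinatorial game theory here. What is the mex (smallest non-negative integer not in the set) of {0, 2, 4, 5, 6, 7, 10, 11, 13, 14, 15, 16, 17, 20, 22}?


Set = {0, 2, 4, 5, 6, 7, 10, 11, 13, 14, 15, 16, 17, 20, 22}
0 is in the set.
1 is NOT in the set. This is the mex.
mex = 1

1


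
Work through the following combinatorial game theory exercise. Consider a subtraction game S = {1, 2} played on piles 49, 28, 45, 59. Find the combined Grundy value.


Subtraction set: {1, 2}
For this subtraction set, G(n) = n mod 3 (period = max + 1 = 3).
Pile 1 (size 49): G(49) = 49 mod 3 = 1
Pile 2 (size 28): G(28) = 28 mod 3 = 1
Pile 3 (size 45): G(45) = 45 mod 3 = 0
Pile 4 (size 59): G(59) = 59 mod 3 = 2
Total Grundy value = XOR of all: 1 XOR 1 XOR 0 XOR 2 = 2

2


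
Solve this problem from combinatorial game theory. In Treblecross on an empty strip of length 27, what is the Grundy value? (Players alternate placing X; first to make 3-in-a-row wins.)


Treblecross: place X on empty cells; 3-in-a-row wins.
Playing within two cells of an existing X lets the opponent win at once, so sensible play treats the cells i-2..i+2 around each X as dead. The player left with no safe cell loses, so this is a normal-play take-away game on strips of safe cells.
Placing X at cell i (0-indexed) of a strip of k safe cells leaves independent strips of sizes max(0, i-2) and max(0, k-i-3). Hence G(k) = mex{ G(max(0,i-2)) XOR G(max(0,k-i-3)) : 0 <= i < k }, with G(0) = 0.
G(1): splits (0,0):0^0=0 -> mex({0}) = 1
G(2): splits (0,0):0^0=0 -> mex({0}) = 1
G(3): splits (0,0):0^0=0 -> mex({0}) = 1
G(4): splits (0,1):0^1=1 (0,0):0^0=0 -> mex({0, 1}) = 2
G(5): splits (0,2):0^1=1 (0,1):0^1=1 (0,0):0^0=0 -> mex({0, 1}) = 2
G(6) = mex({1}) = 0
G(7) = mex({0, 1, 2}) = 3
G(8) = mex({0, 1, 2}) = 3
G(9) = mex({0, 2}) = 1
G(10) = mex({0, 2, 3}) = 1
G(11) = mex({0, 3}) = 1
G(12) = mex({1, 3}) = 0
G(13) = mex({0, 1, 2, 3}) = 4
G(14) = mex({0, 1, 2}) = 3
G(15) = mex({0, 1, 2}) = 3
G(16) = mex({0, 1, 2, 4}) = 3
G(17) = mex({0, 1, 3, 4}) = 2
G(18) = mex({0, 1, 3, 4}) = 2
G(19) = mex({0, 1, 3, 5}) = 2
G(20) = mex({0, 1, 2, 3, 5}) = 4
G(21) = mex({0, 1, 2, 3, 5}) = 4
G(22) = mex({1, 2, 6}) = 0
G(23) = mex({0, 1, 2, 3, 4, 6}) = 5
G(24) = mex({0, 1, 2, 3, 4}) = 5
G(25) = mex({0, 1, 3, 4, 7}) = 2
G(26) = mex({0, 1, 3, 4, 5, 7}) = 2
G(27) = mex({0, 1, 3, 5}) = 2
Therefore G(27) = 2.

2


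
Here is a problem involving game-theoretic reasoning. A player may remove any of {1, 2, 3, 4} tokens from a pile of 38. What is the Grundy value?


The subtraction set is S = {1, 2, 3, 4}.
G(k) = mex{ G(k - s) : s in S, s <= k }. We compute iteratively: G(0) = 0.
G(1) = mex({0}) = 1
G(2) = mex({0, 1}) = 2
G(3) = mex({0, 1, 2}) = 3
G(4) = mex({0, 1, 2, 3}) = 4
G(5) = mex({1, 2, 3, 4}) = 0
G(6) = mex({0, 2, 3, 4}) = 1
G(7) = mex({0, 1, 3, 4}) = 2
G(8) = mex({0, 1, 2, 4}) = 3
Observe that G(5)..G(8) = 0, 1, 2, 3 repeats G(0)..G(3) = 0, 1, 2, 3.
For k >= max(S) = 4, G(k) is determined by the previous 4 values G(k-4)..G(k-1); a window of 4 consecutive values has recurred shifted by 5, so by induction G(k + 5) = G(k) for all k >= 0: the sequence is periodic from the start with period 5.
One period: G(0..4) = 0, 1, 2, 3, 4.
38 mod 5 = 3, so G(38) = G(3) = 3.

3


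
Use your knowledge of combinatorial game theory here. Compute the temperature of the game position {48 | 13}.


The game is {48 | 13}, a switch {a | b} with numbers a > b.
Cooling {a | b} by t gives {a - t | b + t}, which stops being hot when a - t = b + t, i.e. at t = (a - b)/2. So the temperature of a switch is (a - b)/2.
Temperature = (Left option - Right option) / 2
= (48 - (13)) / 2
= 35 / 2
= 35/2

35/2


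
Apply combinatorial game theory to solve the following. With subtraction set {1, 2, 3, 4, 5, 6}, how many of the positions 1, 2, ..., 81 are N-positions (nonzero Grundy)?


Subtraction set S = {1, 2, 3, 4, 5, 6}, so G(n) = n mod 7.
G(n) = 0 when n is a multiple of 7.
Multiples of 7 in [1, 81]: 11
N-positions (nonzero Grundy) = 81 - 11 = 70

70


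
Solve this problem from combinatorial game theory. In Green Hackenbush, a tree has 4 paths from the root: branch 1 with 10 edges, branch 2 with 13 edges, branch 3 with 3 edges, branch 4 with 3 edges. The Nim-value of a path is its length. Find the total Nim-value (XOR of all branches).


The tree has 4 branches from the ground vertex.
In Green Hackenbush, the Nim-value of a simple path of length k is k.
Branch 1: length 10, Nim-value = 10
Branch 2: length 13, Nim-value = 13
Branch 3: length 3, Nim-value = 3
Branch 4: length 3, Nim-value = 3
Total Nim-value = XOR of all branch values:
0 XOR 10 = 10
10 XOR 13 = 7
7 XOR 3 = 4
4 XOR 3 = 7
Nim-value of the tree = 7

7


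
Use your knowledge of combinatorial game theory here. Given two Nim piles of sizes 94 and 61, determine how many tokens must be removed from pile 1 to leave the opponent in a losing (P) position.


Piles: 94 and 61
Current XOR: 94 XOR 61 = 99 (non-zero, so this is an N-position).
To make the XOR zero, we need to find a move that balances the piles.
For pile 1 (size 94): target = 94 XOR 99 = 61
We reduce pile 1 from 94 to 61.
Tokens removed: 94 - 61 = 33
Verification: 61 XOR 61 = 0

33


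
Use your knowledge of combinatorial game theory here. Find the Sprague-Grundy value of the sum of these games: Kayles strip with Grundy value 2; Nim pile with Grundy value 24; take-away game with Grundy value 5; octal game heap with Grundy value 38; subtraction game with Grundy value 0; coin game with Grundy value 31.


By the Sprague-Grundy theorem, the Grundy value of a sum of games is the XOR of individual Grundy values.
Kayles strip: Grundy value = 2. Running XOR: 0 XOR 2 = 2
Nim pile: Grundy value = 24. Running XOR: 2 XOR 24 = 26
take-away game: Grundy value = 5. Running XOR: 26 XOR 5 = 31
octal game heap: Grundy value = 38. Running XOR: 31 XOR 38 = 57
subtraction game: Grundy value = 0. Running XOR: 57 XOR 0 = 57
coin game: Grundy value = 31. Running XOR: 57 XOR 31 = 38
The combined Grundy value is 38.

38


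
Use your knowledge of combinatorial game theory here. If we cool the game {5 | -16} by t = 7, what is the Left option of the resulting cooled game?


Original game: {5 | -16} (a switch {a | b} with a > b).
Cooling by t (for t below the temperature (a - b)/2 = 21/2) taxes each move by t: {a | b} cooled by t is {a - t | b + t}.
Cooling amount: t = 7
Cooled Left option: 5 - 7 = -2
Cooled Right option: -16 + 7 = -9
Cooled game: {-2 | -9}
Left option = -2

-2


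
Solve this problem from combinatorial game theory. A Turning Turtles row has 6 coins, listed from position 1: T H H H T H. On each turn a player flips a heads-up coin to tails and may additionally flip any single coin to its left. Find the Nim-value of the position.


Coins: T H H H T H
Key fact: a single head at position k behaves exactly like a Nim heap of size k (turning it to T and optionally flipping a coin at j < k corresponds to moving the heap from k to j, or to 0), and heads combine as a disjunctive sum (two heads at the same place would cancel, matching j XOR j = 0). So the Nim-value is the XOR of the 1-indexed positions of the heads.
Face-up positions (1-indexed): [2, 3, 4, 6]
XOR 0 with 2: 0 XOR 2 = 2
XOR 2 with 3: 2 XOR 3 = 1
XOR 1 with 4: 1 XOR 4 = 5
XOR 5 with 6: 5 XOR 6 = 3
Nim-value = 3

3


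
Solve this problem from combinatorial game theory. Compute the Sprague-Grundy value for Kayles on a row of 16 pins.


Kayles: a move removes 1 or 2 adjacent pins from a contiguous row.
Removing pins from a row of k leaves two independent rows (a, b) with a + b = k - 1 (one pin) or a + b = k - 2 (two pins); an end removal gives a = 0.
By Sprague-Grundy, G(k) = mex{ G(a) XOR G(b) } over all these splits. G(0) = 0.
G(1): splits (0,0):0^0=0 -> mex({0}) = 1
G(2): splits (0,1):0^1=1 (0,0):0^0=0 -> mex({0, 1}) = 2
G(3): splits (0,2):0^2=2 (1,1):1^1=0 (0,1):0^1=1 -> mex({0, 1, 2}) = 3
G(4): splits (0,3):0^3=3 (1,2):1^2=3 (0,2):0^2=2 (1,1):1^1=0 -> mex({0, 2, 3}) = 1
G(5): splits (0,4):0^1=1 (1,3):1^3=2 (2,2):2^2=0 (0,3):0^3=3 (1,2):1^2=3 -> mex({0, 1, 2, 3}) = 4
G(6) = mex({0, 1, 2, 4}) = 3
G(7) = mex({0, 1, 3, 4, 5}) = 2
G(8) = mex({0, 2, 3, 5, 6}) = 1
G(9) = mex({0, 1, 2, 3, 6, 7}) = 4
G(10) = mex({0, 1, 3, 4, 5, 7}) = 2
G(11) = mex({0, 1, 2, 3, 4, 5}) = 6
G(12) = mex({0, 1, 2, 3, 5, 6, 7}) = 4
G(13) = mex({0, 2, 3, 4, 6, 7}) = 1
G(14) = mex({0, 1, 4, 5, 6, 7}) = 2
G(15) = mex({0, 1, 2, 3, 4, 5, 6}) = 7
G(16) = mex({0, 2, 3, 5, 6, 7}) = 1
Therefore G(16) = 1.

1


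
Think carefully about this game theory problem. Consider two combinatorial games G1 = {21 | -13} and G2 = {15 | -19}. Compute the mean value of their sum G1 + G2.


G1 = {21 | -13}, G2 = {15 | -19}
Each is a switch {a | b} with numbers a > b; its mean value is (a + b)/2, and mean value is additive over game sums: m(G1 + G2) = m(G1) + m(G2).
Mean of G1 = (21 + (-13))/2 = 8/2 = 4
Mean of G2 = (15 + (-19))/2 = -4/2 = -2
Mean of G1 + G2 = 4 + -2 = 2

2


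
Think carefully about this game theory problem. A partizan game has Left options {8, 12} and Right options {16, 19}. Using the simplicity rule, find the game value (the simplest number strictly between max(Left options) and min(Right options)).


Left options: {8, 12}, max = 12
Right options: {16, 19}, min = 16
All options are numbers and max(Left) < min(Right), so by the simplicity theorem the value is the simplest (earliest-born) number strictly between 12 and 16.
Integers 13 through 15 all lie strictly between 12 and 16.
Among integers, the simplest (lowest birthday = smallest |n|; 0 is born on day 0, +-n on day n) is 13.
No non-integer in the interval can be simpler: if x is a non-integer in the interval, then floor(x) or ceil(x) also lies in the interval (the interval contains an integer), and both are proper prefixes of x's sign expansion, i.e. born earlier. So the game value is 13.
Game value = 13

13


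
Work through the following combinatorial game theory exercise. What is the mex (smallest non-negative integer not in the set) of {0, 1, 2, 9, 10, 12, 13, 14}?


Set = {0, 1, 2, 9, 10, 12, 13, 14}
0 is in the set.
1 is in the set.
2 is in the set.
3 is NOT in the set. This is the mex.
mex = 3

3


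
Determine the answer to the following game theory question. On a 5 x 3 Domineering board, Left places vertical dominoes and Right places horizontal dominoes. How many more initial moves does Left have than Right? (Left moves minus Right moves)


Board is 5 x 3 (rows x cols).
Left (vertical) placements: (rows-1) * cols = 4 * 3 = 12
Right (horizontal) placements: rows * (cols-1) = 5 * 2 = 10
Advantage = Left - Right = 12 - 10 = 2

2


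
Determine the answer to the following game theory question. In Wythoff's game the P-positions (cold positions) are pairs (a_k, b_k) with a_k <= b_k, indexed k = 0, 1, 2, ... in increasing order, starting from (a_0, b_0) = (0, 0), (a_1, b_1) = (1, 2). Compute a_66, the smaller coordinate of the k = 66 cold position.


By Wythoff's theorem, a_k = floor(k * phi) and b_k = floor(k * phi^2) = a_k + k, where phi = (1 + sqrt(5))/2 is the golden ratio.
phi = (1 + sqrt(5))/2 = 1.618034
k = 66
k * phi = 66 * 1.618034 = 106.790243
a_66 = floor(k * phi) = 106

106


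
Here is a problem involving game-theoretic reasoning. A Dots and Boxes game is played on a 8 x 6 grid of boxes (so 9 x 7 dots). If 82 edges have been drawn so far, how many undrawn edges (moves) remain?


Grid: 8 x 6 boxes, i.e. 9 rows and 7 columns of dots.
Horizontal edges: (rows + 1) * cols = 9 * 6 = 54
Vertical edges: rows * (cols + 1) = 8 * 7 = 56
Total edges: 54 + 56 = 110
Edges drawn: 82
Remaining: 110 - 82 = 28

28


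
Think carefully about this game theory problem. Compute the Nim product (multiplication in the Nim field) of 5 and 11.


Nim multiplication is bilinear over XOR: (u XOR v) * w = (u*w) XOR (v*w).
So we split each operand into its bit components and XOR the pairwise Nim products.
5 = 1 + 4 (as XOR of powers of 2).
11 = 1 + 2 + 8 (as XOR of powers of 2).
Using the standard Nim-product table on single bits:
  2*2 = 3,   2*4 = 8,   2*8 = 12,
  4*4 = 6,   4*8 = 11,  8*8 = 13,
and  1*x = x (identity), k*l = l*k (commutative).
Pairwise Nim products:
  1 * 1 = 1
  1 * 2 = 2
  1 * 8 = 8
  4 * 1 = 4
  4 * 2 = 8
  4 * 8 = 11
XOR them: 1 XOR 2 XOR 8 XOR 4 XOR 8 XOR 11 = 12.
Result: 5 * 11 = 12 (in Nim).

12


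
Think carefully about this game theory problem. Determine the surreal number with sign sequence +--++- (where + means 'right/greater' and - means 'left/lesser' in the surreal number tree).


Sign expansion: +--++-
Rule: track bounds (lo, hi), initially (-inf, +inf). On '+', the current value becomes lo and we move to the simplest number in (value, hi): value + 1 if hi = +inf, otherwise the midpoint (value + hi)/2. On '-', the current value becomes hi and we move to value - 1 if lo = -inf, otherwise the midpoint (lo + value)/2.
Start at 0.
Step 1: sign = +, move right. Bounds: (0, +inf). Value = 1
Step 2: sign = -, move left. Bounds: (0, 1). Value = 1/2
Step 3: sign = -, move left. Bounds: (0, 1/2). Value = 1/4
Step 4: sign = +, move right. Bounds: (1/4, 1/2). Value = 3/8
Step 5: sign = +, move right. Bounds: (3/8, 1/2). Value = 7/16
Step 6: sign = -, move left. Bounds: (3/8, 7/16). Value = 13/32
The surreal number with sign expansion +--++- is 13/32.

13/32


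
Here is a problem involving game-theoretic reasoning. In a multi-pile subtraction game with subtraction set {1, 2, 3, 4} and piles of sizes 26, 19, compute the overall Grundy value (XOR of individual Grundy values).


Subtraction set: {1, 2, 3, 4}
For this subtraction set, G(n) = n mod 5 (period = max + 1 = 5).
Pile 1 (size 26): G(26) = 26 mod 5 = 1
Pile 2 (size 19): G(19) = 19 mod 5 = 4
Total Grundy value = XOR of all: 1 XOR 4 = 5

5


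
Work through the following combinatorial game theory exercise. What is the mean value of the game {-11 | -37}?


Game = {-11 | -37}, a switch {a | b} with numbers a > b.
Its thermograph has left wall a - t and right wall b + t, which meet at t = (a - b)/2, where both equal (a + b)/2. So the mast (mean value) is at (a + b)/2.
Mean = (-11 + (-37))/2 = -48/2 = -24

-24


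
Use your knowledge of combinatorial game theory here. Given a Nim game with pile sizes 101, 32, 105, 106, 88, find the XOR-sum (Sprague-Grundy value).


We need the XOR (exclusive or) of all pile sizes.
After XOR-ing pile 1 (size 101): 0 XOR 101 = 101
After XOR-ing pile 2 (size 32): 101 XOR 32 = 69
After XOR-ing pile 3 (size 105): 69 XOR 105 = 44
After XOR-ing pile 4 (size 106): 44 XOR 106 = 70
After XOR-ing pile 5 (size 88): 70 XOR 88 = 30
The Nim-value of this position is 30.

30


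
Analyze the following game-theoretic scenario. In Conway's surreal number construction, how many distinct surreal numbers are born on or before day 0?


Day 0: {|} = 0 is born. Count = 1.
Day n: the number of surreal numbers born by day n is 2^(n+1) - 1.
By day 0: 2^1 - 1 = 1
By day 0: 1 surreal numbers.

1


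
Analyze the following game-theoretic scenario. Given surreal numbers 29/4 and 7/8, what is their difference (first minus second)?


x = 29/4, y = 7/8
Converting to common denominator: 8
x = 58/8, y = 7/8
x - y = 29/4 - 7/8 = 51/8

51/8


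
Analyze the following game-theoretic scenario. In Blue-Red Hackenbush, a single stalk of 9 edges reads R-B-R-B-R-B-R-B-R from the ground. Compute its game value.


Edges (from ground): R-B-R-B-R-B-R-B-R
By Berlekamp's sign-expansion rule, a Blue-Red Hackenbush stalk has the value of the surreal number whose sign sequence is the edge sequence with B -> + and R -> -.
Sign sequence: -+-+-+-+-
Trace the sign expansion in the surreal number tree, starting from 0:
Edge 1: R (sign -) -> bounds (-inf, 0), value = -1
Edge 2: B (sign +) -> bounds (-1, 0), value = -1/2
Edge 3: R (sign -) -> bounds (-1, -1/2), value = -3/4
Edge 4: B (sign +) -> bounds (-3/4, -1/2), value = -5/8
Edge 5: R (sign -) -> bounds (-3/4, -5/8), value = -11/16
Edge 6: B (sign +) -> bounds (-11/16, -5/8), value = -21/32
Edge 7: R (sign -) -> bounds (-11/16, -21/32), value = -43/64
Edge 8: B (sign +) -> bounds (-43/64, -21/32), value = -85/128
Edge 9: R (sign -) -> bounds (-43/64, -85/128), value = -171/256
Game value = -171/256

-171/256


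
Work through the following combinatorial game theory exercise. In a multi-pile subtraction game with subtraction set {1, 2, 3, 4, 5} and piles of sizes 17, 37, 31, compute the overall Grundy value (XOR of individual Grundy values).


Subtraction set: {1, 2, 3, 4, 5}
For this subtraction set, G(n) = n mod 6 (period = max + 1 = 6).
Pile 1 (size 17): G(17) = 17 mod 6 = 5
Pile 2 (size 37): G(37) = 37 mod 6 = 1
Pile 3 (size 31): G(31) = 31 mod 6 = 1
Total Grundy value = XOR of all: 5 XOR 1 XOR 1 = 5

5


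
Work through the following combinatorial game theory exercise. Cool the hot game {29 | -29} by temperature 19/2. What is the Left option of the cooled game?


Original game: {29 | -29} (a switch {a | b} with a > b).
Cooling by t (for t below the temperature (a - b)/2 = 29) taxes each move by t: {a | b} cooled by t is {a - t | b + t}.
Cooling amount: t = 19/2
Cooled Left option: 29 - 19/2 = 39/2
Cooled Right option: -29 + 19/2 = -39/2
Cooled game: {39/2 | -39/2}
Left option = 39/2

39/2


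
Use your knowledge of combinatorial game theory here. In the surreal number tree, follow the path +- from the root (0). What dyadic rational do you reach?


Sign expansion: +-
Rule: track bounds (lo, hi), initially (-inf, +inf). On '+', the current value becomes lo and we move to the simplest number in (value, hi): value + 1 if hi = +inf, otherwise the midpoint (value + hi)/2. On '-', the current value becomes hi and we move to value - 1 if lo = -inf, otherwise the midpoint (lo + value)/2.
Start at 0.
Step 1: sign = +, move right. Bounds: (0, +inf). Value = 1
Step 2: sign = -, move left. Bounds: (0, 1). Value = 1/2
The surreal number with sign expansion +- is 1/2.

1/2


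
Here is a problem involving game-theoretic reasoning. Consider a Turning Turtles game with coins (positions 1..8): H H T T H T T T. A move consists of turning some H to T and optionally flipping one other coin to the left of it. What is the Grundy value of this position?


Coins: H H T T H T T T
Key fact: a single head at position k behaves exactly like a Nim heap of size k (turning it to T and optionally flipping a coin at j < k corresponds to moving the heap from k to j, or to 0), and heads combine as a disjunctive sum (two heads at the same place would cancel, matching j XOR j = 0). So the Nim-value is the XOR of the 1-indexed positions of the heads.
Face-up positions (1-indexed): [1, 2, 5]
XOR 0 with 1: 0 XOR 1 = 1
XOR 1 with 2: 1 XOR 2 = 3
XOR 3 with 5: 3 XOR 5 = 6
Nim-value = 6

6


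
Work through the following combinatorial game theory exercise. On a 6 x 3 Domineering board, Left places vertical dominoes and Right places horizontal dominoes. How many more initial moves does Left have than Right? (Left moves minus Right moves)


Board is 6 x 3 (rows x cols).
Left (vertical) placements: (rows-1) * cols = 5 * 3 = 15
Right (horizontal) placements: rows * (cols-1) = 6 * 2 = 12
Advantage = Left - Right = 15 - 12 = 3

3


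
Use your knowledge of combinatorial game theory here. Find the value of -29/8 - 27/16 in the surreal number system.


x = -29/8, y = 27/16
Converting to common denominator: 16
x = -58/16, y = 27/16
x - y = -29/8 - 27/16 = -85/16

-85/16


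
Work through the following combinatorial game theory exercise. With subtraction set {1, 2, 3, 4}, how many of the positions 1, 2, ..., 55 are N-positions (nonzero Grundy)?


Subtraction set S = {1, 2, 3, 4}, so G(n) = n mod 5.
G(n) = 0 when n is a multiple of 5.
Multiples of 5 in [1, 55]: 11
N-positions (nonzero Grundy) = 55 - 11 = 44

44


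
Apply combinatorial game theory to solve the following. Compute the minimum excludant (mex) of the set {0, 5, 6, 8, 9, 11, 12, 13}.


Set = {0, 5, 6, 8, 9, 11, 12, 13}
0 is in the set.
1 is NOT in the set. This is the mex.
mex = 1

1


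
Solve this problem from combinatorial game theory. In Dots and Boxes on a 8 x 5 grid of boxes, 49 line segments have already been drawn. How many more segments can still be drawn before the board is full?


Grid: 8 x 5 boxes, i.e. 9 rows and 6 columns of dots.
Horizontal edges: (rows + 1) * cols = 9 * 5 = 45
Vertical edges: rows * (cols + 1) = 8 * 6 = 48
Total edges: 45 + 48 = 93
Edges drawn: 49
Remaining: 93 - 49 = 44

44


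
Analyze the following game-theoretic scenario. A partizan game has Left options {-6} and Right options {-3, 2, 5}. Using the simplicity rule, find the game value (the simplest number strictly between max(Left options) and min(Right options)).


Left options: {-6}, max = -6
Right options: {-3, 2, 5}, min = -3
All options are numbers and max(Left) < min(Right), so by the simplicity theorem the value is the simplest (earliest-born) number strictly between -6 and -3.
Integers -5 through -4 all lie strictly between -6 and -3.
Among integers, the simplest (lowest birthday = smallest |n|; 0 is born on day 0, +-n on day n) is -4.
No non-integer in the interval can be simpler: if x is a non-integer in the interval, then floor(x) or ceil(x) also lies in the interval (the interval contains an integer), and both are proper prefixes of x's sign expansion, i.e. born earlier. So the game value is -4.
Game value = -4

-4


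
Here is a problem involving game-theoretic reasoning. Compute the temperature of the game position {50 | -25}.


The game is {50 | -25}, a switch {a | b} with numbers a > b.
Cooling {a | b} by t gives {a - t | b + t}, which stops being hot when a - t = b + t, i.e. at t = (a - b)/2. So the temperature of a switch is (a - b)/2.
Temperature = (Left option - Right option) / 2
= (50 - (-25)) / 2
= 75 / 2
= 75/2

75/2
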